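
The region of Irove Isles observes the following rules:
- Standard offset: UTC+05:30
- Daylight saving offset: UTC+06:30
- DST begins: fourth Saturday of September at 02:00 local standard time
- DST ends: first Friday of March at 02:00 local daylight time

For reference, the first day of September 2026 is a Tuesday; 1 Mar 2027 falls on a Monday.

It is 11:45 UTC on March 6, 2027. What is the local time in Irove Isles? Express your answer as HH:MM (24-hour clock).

1 September 2026 is a Tuesday, so the first Saturday is September 5 and the fourth is September 26.
1 March 2027 is a Monday, so the first Friday is March 5.
At the standard offset (UTC+05:30), 11:45 UTC + 5h30m = 17:15 Irove Isles standard time.
The standard-time date in Irove Isles, March 6, 2027, does not fall between 26 September 2026 and 5 March 2027, so daylight saving is not in effect and Irove Isles is at UTC+05:30.
11:45 UTC + 5h30m = 17:15 local.

17:15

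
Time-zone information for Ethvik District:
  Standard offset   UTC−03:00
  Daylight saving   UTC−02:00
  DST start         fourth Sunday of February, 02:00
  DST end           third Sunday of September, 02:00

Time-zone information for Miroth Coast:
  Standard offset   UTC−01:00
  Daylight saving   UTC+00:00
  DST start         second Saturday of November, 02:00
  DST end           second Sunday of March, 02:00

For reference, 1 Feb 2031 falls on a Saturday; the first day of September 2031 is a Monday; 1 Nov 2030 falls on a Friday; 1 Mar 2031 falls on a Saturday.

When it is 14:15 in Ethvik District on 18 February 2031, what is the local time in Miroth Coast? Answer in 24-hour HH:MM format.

1 February 2031 is a Saturday, so the first Sunday is February 2 and the fourth is February 23.
1 September 2031 is a Monday, so the first Sunday is September 7 and the third is September 21.
18 February 2031 is outside the daylight-saving period (23 February – 21 September), so Ethvik District is on standard time, UTC−03:00.
14:15 Ethvik District + 3h = 17:15 UTC.
1 November 2030 is a Friday, so the first Saturday is November 2 and the second is November 9.
1 March 2031 is a Saturday, so the first Sunday is March 2 and the second is March 9.
At the standard offset (UTC−01:00), 17:15 UTC − 1h = 16:15 Miroth Coast standard time.
The standard-time date in Miroth Coast, 18 February 2031, lies within the daylight-saving period (9 November 2030 – 9 March 2031), so Miroth Coast is on daylight time, UTC+00:00.
17:15 UTC + 0h = 17:15 Miroth Coast.

17:15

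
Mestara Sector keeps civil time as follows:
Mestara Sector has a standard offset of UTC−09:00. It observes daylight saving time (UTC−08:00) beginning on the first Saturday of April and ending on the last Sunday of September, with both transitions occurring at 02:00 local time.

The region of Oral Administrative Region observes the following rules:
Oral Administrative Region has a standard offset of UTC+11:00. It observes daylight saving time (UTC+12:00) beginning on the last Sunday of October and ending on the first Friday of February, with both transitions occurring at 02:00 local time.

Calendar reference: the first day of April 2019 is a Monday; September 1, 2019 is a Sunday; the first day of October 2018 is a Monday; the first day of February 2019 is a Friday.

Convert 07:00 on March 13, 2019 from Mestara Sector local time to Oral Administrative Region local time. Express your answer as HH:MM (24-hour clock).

03:00

1 April 2019 is a Monday, so the first Saturday is April 6.
1 September 2019 is a Sunday, so Sundays fall on 1, 8, 15, 22, 29; the last is September 29.
March 13, 2019 does not fall between 6 April and 29 September, so daylight saving is not in effect and Mestara Sector is at UTC−09:00.
07:00 Mestara Sector + 9h = 16:00 UTC.
1 October 2018 is a Monday, so Sundays fall on 7, 14, 21, 28; the last is October 28.
1 February 2019 is a Friday, so the first Friday is February 1.
At the standard offset (UTC+11:00), 16:00 UTC + 11h = 03:00 Oral Administrative Region standard time (rolling into the next day, 14 March 2019).
The standard-time date in Oral Administrative Region, March 14, 2019, does not fall between 28 October 2018 and 1 February 2019, so daylight saving is not in effect and Oral Administrative Region is at UTC+11:00.
16:00 UTC + 11h = 03:00 Oral Administrative Region (rolling into the next day, 14 March 2019).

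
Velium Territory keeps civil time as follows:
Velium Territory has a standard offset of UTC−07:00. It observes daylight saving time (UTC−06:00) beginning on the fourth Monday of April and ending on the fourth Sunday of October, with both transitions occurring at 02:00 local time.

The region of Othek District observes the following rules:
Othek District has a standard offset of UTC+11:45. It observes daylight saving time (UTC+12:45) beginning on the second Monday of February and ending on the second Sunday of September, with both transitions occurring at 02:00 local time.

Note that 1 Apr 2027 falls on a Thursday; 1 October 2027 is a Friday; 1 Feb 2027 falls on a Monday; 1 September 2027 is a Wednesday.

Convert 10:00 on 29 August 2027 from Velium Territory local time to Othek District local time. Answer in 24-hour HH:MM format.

04:45

1 April 2027 is a Thursday, so the first Monday is April 5 and the fourth is April 26.
1 October 2027 is a Friday, so the first Sunday is October 3 and the fourth is October 24.
29 August 2027 lies within the daylight-saving period (26 April – 24 October), so Velium Territory is on daylight time, UTC−06:00.
10:00 Velium Territory + 6h = 16:00 UTC.
1 February 2027 is a Monday, so the first Monday is February 1 and the second is February 8.
1 September 2027 is a Wednesday, so the first Sunday is September 5 and the second is September 12.
At the standard offset (UTC+11:45), 16:00 UTC + 11h45m = 03:45 Othek District standard time (rolling into the next day, 30 August 2027).
The standard-time date in Othek District, 30 August 2027, falls between 8 February and 12 September, so daylight saving is in effect and Othek District is at UTC+12:45.
16:00 UTC + 12h45m = 04:45 Othek District (rolling into the next day, 30 August 2027).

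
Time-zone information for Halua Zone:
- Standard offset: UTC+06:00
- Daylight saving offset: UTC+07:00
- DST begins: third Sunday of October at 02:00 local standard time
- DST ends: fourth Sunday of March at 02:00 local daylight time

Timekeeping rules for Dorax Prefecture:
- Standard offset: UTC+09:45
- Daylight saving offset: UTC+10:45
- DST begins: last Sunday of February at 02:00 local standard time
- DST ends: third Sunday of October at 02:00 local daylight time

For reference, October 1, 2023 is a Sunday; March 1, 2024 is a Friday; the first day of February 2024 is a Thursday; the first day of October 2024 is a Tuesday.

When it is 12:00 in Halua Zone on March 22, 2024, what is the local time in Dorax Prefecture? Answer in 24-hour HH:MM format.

1 October 2023 is a Sunday, so the first Sunday is October 1 and the third is October 15.
1 March 2024 is a Friday, so the first Sunday is March 3 and the fourth is March 24.
Daylight saving runs 15 October 2023 – 24 March 2024; March 22, 2024 is inside that window, so Halua Zone is at UTC+07:00.
12:00 Halua Zone − 7h = 05:00 UTC.
1 February 2024 is a Thursday, so Sundays fall on 4, 11, 18, 25; the last is February 25.
1 October 2024 is a Tuesday, so the first Sunday is October 6 and the third is October 20.
At the standard offset (UTC+09:45), 05:00 UTC + 9h45m = 14:45 Dorax Prefecture standard time.
The standard-time date in Dorax Prefecture, March 22, 2024, lies within the daylight-saving period (25 February – 20 October), so Dorax Prefecture is on daylight time, UTC+10:45.
05:00 UTC + 10h45m = 15:45 Dorax Prefecture.

15:45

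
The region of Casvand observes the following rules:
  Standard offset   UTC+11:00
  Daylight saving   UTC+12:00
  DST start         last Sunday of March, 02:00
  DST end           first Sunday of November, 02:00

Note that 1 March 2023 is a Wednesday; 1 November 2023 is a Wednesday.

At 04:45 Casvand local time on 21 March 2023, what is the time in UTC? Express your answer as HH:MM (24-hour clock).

17:45

1 March 2023 is a Wednesday, so Sundays fall on 5, 12, 19, 26; the last is March 26.
1 November 2023 is a Wednesday, so the first Sunday is November 5.
21 March 2023 does not fall between 26 March and 5 November, so daylight saving is not in effect and Casvand is at UTC+11:00.
04:45 local − 11h = 17:45 UTC (rolling into the previous day, 20 March 2023).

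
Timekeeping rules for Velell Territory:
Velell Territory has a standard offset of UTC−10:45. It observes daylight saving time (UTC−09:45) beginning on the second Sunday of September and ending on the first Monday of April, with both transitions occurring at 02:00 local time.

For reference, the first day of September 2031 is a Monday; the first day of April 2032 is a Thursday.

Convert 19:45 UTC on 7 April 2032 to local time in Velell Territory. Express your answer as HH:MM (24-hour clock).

09:00

1 September 2031 is a Monday, so the first Sunday is September 7 and the second is September 14.
1 April 2032 is a Thursday, so the first Monday is April 5.
At the standard offset (UTC−10:45), 19:45 UTC − 10h45m = 09:00 Velell Territory standard time.
The standard-time date in Velell Territory, 7 April 2032, is outside the daylight-saving period (14 September 2031 – 5 April 2032), so Velell Territory is on standard time, UTC−10:45.
19:45 UTC − 10h45m = 09:00 local.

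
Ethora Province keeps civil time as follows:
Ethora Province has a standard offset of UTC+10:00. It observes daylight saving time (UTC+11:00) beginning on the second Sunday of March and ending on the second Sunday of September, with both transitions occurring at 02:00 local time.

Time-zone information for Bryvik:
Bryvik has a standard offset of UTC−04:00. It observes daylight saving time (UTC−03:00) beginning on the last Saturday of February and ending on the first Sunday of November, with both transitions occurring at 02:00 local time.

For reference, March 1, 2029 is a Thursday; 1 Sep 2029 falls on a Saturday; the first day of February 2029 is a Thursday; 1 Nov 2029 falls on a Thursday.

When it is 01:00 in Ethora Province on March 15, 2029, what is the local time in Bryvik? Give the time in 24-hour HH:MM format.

11:00

1 March 2029 is a Thursday, so the first Sunday is March 4 and the second is March 11.
1 September 2029 is a Saturday, so the first Sunday is September 2 and the second is September 9.
March 15, 2029 falls between 11 March and 9 September, so daylight saving is in effect and Ethora Province is at UTC+11:00.
01:00 Ethora Province − 11h = 14:00 UTC (rolling into the previous day, 14 March 2029).
1 February 2029 is a Thursday, so Saturdays fall on 3, 10, 17, 24; the last is February 24.
1 November 2029 is a Thursday, so the first Sunday is November 4.
At the standard offset (UTC−04:00), 14:00 UTC − 4h = 10:00 Bryvik standard time.
The standard-time date in Bryvik, March 14, 2029, lies within the daylight-saving period (24 February – 4 November), so Bryvik is on daylight time, UTC−03:00.
14:00 UTC − 3h = 11:00 Bryvik.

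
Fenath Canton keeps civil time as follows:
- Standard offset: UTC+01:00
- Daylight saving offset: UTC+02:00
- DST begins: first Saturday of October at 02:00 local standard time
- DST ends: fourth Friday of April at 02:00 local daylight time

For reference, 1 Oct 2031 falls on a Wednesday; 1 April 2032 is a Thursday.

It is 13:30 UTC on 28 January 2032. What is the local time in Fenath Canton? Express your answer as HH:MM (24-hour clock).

1 October 2031 is a Wednesday, so the first Saturday is October 4.
1 April 2032 is a Thursday, so the first Friday is April 2 and the fourth is April 23.
At the standard offset (UTC+01:00), 13:30 UTC + 1h = 14:30 Fenath Canton standard time.
Daylight saving runs 4 October 2031 – 23 April 2032; the standard-time date in Fenath Canton, 28 January 2032, is inside that window, so Fenath Canton is at UTC+02:00.
13:30 UTC + 2h = 15:30 local.

15:30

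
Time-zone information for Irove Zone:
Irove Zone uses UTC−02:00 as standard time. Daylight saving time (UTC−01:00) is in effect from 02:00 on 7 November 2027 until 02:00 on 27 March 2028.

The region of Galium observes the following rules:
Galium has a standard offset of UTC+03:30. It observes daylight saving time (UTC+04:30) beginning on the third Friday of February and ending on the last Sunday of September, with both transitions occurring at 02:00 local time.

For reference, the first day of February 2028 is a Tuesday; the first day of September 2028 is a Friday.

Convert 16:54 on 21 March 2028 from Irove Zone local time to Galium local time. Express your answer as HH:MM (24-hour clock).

21 March 2028 lies within the daylight-saving period (7 November 2027 – 27 March 2028), so Irove Zone is on daylight time, UTC−01:00.
16:54 Irove Zone + 1h = 17:54 UTC.
1 February 2028 is a Tuesday, so the first Friday is February 4 and the third is February 18.
1 September 2028 is a Friday, so Sundays fall on 3, 10, 17, 24; the last is September 24.
At the standard offset (UTC+03:30), 17:54 UTC + 3h30m = 21:24 Galium standard time.
The standard-time date in Galium, 21 March 2028, lies within the daylight-saving period (18 February – 24 September), so Galium is on daylight time, UTC+04:30.
17:54 UTC + 4h30m = 22:24 Galium.

22:24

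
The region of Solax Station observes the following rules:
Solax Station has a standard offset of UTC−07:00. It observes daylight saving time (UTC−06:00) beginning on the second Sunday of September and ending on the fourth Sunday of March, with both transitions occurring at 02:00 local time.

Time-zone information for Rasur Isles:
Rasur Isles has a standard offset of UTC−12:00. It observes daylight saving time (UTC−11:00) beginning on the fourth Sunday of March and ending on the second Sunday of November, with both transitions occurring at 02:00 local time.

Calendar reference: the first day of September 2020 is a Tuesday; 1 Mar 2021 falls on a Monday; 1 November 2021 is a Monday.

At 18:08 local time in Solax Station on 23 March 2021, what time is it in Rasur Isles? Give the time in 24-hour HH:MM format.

1 September 2020 is a Tuesday, so the first Sunday is September 6 and the second is September 13.
1 March 2021 is a Monday, so the first Sunday is March 7 and the fourth is March 28.
23 March 2021 falls between 13 September 2020 and 28 March 2021, so daylight saving is in effect and Solax Station is at UTC−06:00.
18:08 Solax Station + 6h = 00:08 UTC (rolling into the next day, 24 March 2021).
1 March 2021 is a Monday, so the first Sunday is March 7 and the fourth is March 28.
1 November 2021 is a Monday, so the first Sunday is November 7 and the second is November 14.
At the standard offset (UTC−12:00), 00:08 UTC − 12h = 12:08 Rasur Isles standard time (rolling into the previous day, 23 March 2021).
Daylight saving runs 28 March – 14 November; the standard-time date in Rasur Isles, 23 March 2021, is outside that window, so Rasur Isles is on standard time at UTC−12:00.
00:08 UTC − 12h = 12:08 Rasur Isles (rolling into the previous day, 23 March 2021).

12:08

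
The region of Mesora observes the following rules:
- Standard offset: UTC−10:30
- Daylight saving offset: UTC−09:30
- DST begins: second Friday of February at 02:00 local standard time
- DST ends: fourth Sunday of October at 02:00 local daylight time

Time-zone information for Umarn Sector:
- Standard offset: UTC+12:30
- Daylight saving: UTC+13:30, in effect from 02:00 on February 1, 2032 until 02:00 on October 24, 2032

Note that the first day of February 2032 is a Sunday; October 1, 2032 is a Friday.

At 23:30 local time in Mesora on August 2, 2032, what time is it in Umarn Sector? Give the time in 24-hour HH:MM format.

1 February 2032 is a Sunday, so the first Friday is February 6 and the second is February 13.
1 October 2032 is a Friday, so the first Sunday is October 3 and the fourth is October 24.
August 2, 2032 lies within the daylight-saving period (13 February – 24 October), so Mesora is on daylight time, UTC−09:30.
23:30 Mesora + 9h30m = 09:00 UTC (rolling into the next day, 3 August 2032).
At the standard offset (UTC+12:30), 09:00 UTC + 12h30m = 21:30 Umarn Sector standard time.
The standard-time date in Umarn Sector, August 3, 2032, lies within the daylight-saving period (1 February – 24 October), so Umarn Sector is on daylight time, UTC+13:30.
09:00 UTC + 13h30m = 22:30 Umarn Sector.

22:30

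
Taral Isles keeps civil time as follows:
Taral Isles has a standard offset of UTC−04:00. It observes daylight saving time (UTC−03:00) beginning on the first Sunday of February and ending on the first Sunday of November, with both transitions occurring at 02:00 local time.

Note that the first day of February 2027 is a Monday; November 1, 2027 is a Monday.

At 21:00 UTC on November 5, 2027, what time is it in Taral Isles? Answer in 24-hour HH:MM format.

18:00

1 February 2027 is a Monday, so the first Sunday is February 7.
1 November 2027 is a Monday, so the first Sunday is November 7.
At the standard offset (UTC−04:00), 21:00 UTC − 4h = 17:00 Taral Isles standard time.
The standard-time date in Taral Isles, November 5, 2027, falls between 7 February and 7 November, so daylight saving is in effect and Taral Isles is at UTC−03:00.
21:00 UTC − 3h = 18:00 local.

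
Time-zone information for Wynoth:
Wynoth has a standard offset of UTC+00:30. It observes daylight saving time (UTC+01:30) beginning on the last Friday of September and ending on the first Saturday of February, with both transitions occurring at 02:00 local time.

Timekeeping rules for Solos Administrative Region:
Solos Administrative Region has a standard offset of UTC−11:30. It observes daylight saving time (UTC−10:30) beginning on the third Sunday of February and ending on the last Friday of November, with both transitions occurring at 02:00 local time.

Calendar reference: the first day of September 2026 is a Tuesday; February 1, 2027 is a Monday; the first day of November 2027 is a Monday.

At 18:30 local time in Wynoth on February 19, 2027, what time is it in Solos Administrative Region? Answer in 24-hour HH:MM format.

06:30

1 September 2026 is a Tuesday, so Fridays fall on 4, 11, 18, 25; the last is September 25.
1 February 2027 is a Monday, so the first Saturday is February 6.
Daylight saving runs 25 September 2026 – 6 February 2027; February 19, 2027 is outside that window, so Wynoth is on standard time at UTC+00:30.
18:30 Wynoth − 0h30m = 18:00 UTC.
1 February 2027 is a Monday, so the first Sunday is February 7 and the third is February 21.
1 November 2027 is a Monday, so Fridays fall on 5, 12, 19, 26; the last is November 26.
At the standard offset (UTC−11:30), 18:00 UTC − 11h30m = 06:30 Solos Administrative Region standard time.
The standard-time date in Solos Administrative Region, February 19, 2027, is outside the daylight-saving period (21 February – 26 November), so Solos Administrative Region is on standard time, UTC−11:30.
18:00 UTC − 11h30m = 06:30 Solos Administrative Region.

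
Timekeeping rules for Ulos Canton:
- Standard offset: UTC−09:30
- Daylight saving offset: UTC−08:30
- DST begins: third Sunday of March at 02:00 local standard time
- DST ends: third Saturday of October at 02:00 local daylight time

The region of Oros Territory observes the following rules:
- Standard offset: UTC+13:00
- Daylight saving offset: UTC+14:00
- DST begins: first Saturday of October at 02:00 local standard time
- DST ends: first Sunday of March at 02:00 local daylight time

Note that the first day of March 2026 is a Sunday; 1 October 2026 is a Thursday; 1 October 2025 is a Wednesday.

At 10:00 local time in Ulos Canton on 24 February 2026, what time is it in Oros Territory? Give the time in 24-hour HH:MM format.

1 March 2026 is a Sunday, so the first Sunday is March 1 and the third is March 15.
1 October 2026 is a Thursday, so the first Saturday is October 3 and the third is October 17.
Daylight saving runs 15 March – 17 October; 24 February 2026 is outside that window, so Ulos Canton is on standard time at UTC−09:30.
10:00 Ulos Canton + 9h30m = 19:30 UTC.
1 October 2025 is a Wednesday, so the first Saturday is October 4.
1 March 2026 is a Sunday, so the first Sunday is March 1.
At the standard offset (UTC+13:00), 19:30 UTC + 13h = 08:30 Oros Territory standard time (rolling into the next day, 25 February 2026).
Daylight saving runs 4 October 2025 – 1 March 2026; the standard-time date in Oros Territory, 25 February 2026, is inside that window, so Oros Territory is at UTC+14:00.
19:30 UTC + 14h = 09:30 Oros Territory (rolling into the next day, 25 February 2026).

09:30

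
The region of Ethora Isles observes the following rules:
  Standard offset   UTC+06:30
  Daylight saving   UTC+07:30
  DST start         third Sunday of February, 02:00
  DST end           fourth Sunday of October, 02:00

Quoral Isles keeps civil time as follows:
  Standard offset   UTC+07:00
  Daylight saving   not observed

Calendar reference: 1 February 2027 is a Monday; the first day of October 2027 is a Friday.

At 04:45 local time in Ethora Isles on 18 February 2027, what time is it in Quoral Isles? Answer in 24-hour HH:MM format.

1 February 2027 is a Monday, so the first Sunday is February 7 and the third is February 21.
1 October 2027 is a Friday, so the first Sunday is October 3 and the fourth is October 24.
18 February 2027 is outside the daylight-saving period (21 February – 24 October), so Ethora Isles is on standard time, UTC+06:30.
04:45 Ethora Isles − 6h30m = 22:15 UTC (rolling into the previous day, 17 February 2027).
Quoral Isles stays on UTC+07:00 all year.
22:15 UTC + 7h = 05:15 Quoral Isles (rolling into the next day, 18 February 2027).

05:15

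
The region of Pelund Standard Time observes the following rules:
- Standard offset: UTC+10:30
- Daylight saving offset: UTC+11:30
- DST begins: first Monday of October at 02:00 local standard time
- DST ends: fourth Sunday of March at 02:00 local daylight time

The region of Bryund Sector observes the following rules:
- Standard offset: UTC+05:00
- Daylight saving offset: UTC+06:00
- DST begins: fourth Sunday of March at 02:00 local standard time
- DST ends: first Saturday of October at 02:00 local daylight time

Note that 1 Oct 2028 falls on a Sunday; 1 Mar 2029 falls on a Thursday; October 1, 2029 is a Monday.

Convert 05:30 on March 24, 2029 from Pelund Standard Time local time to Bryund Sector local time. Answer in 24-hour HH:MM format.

23:00

1 October 2028 is a Sunday, so the first Monday is October 2.
1 March 2029 is a Thursday, so the first Sunday is March 4 and the fourth is March 25.
March 24, 2029 lies within the daylight-saving period (2 October 2028 – 25 March 2029), so Pelund Standard Time is on daylight time, UTC+11:30.
05:30 Pelund Standard Time − 11h30m = 18:00 UTC (rolling into the previous day, 23 March 2029).
1 March 2029 is a Thursday, so the first Sunday is March 4 and the fourth is March 25.
1 October 2029 is a Monday, so the first Saturday is October 6.
At the standard offset (UTC+05:00), 18:00 UTC + 5h = 23:00 Bryund Sector standard time.
The standard-time date in Bryund Sector, March 23, 2029, is outside the daylight-saving period (25 March – 6 October), so Bryund Sector is on standard time, UTC+05:00.
18:00 UTC + 5h = 23:00 Bryund Sector.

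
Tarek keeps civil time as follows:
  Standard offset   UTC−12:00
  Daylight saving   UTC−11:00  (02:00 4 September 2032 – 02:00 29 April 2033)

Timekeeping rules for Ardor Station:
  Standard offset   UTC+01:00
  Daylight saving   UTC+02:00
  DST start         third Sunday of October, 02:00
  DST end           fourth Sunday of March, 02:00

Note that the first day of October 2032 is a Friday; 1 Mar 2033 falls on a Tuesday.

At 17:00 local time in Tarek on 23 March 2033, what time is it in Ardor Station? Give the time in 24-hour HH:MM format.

Daylight saving runs 4 September 2032 – 29 April 2033; 23 March 2033 is inside that window, so Tarek is at UTC−11:00.
17:00 Tarek + 11h = 04:00 UTC (rolling into the next day, 24 March 2033).
1 October 2032 is a Friday, so the first Sunday is October 3 and the third is October 17.
1 March 2033 is a Tuesday, so the first Sunday is March 6 and the fourth is March 27.
At the standard offset (UTC+01:00), 04:00 UTC + 1h = 05:00 Ardor Station standard time.
The standard-time date in Ardor Station, 24 March 2033, lies within the daylight-saving period (17 October 2032 – 27 March 2033), so Ardor Station is on daylight time, UTC+02:00.
04:00 UTC + 2h = 06:00 Ardor Station.

06:00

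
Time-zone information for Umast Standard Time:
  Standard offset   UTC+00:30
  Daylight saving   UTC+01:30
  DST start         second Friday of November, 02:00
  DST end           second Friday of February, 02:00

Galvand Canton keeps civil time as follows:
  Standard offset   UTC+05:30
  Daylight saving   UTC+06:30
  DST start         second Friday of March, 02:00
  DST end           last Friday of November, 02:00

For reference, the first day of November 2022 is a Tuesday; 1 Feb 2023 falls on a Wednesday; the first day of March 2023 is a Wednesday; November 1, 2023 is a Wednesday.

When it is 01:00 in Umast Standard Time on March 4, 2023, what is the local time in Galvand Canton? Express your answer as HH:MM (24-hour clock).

06:00

1 November 2022 is a Tuesday, so the first Friday is November 4 and the second is November 11.
1 February 2023 is a Wednesday, so the first Friday is February 3 and the second is February 10.
March 4, 2023 is outside the daylight-saving period (11 November 2022 – 10 February 2023), so Umast Standard Time is on standard time, UTC+00:30.
01:00 Umast Standard Time − 0h30m = 00:30 UTC.
1 March 2023 is a Wednesday, so the first Friday is March 3 and the second is March 10.
1 November 2023 is a Wednesday, so Fridays fall on 3, 10, 17, 24; the last is November 24.
At the standard offset (UTC+05:30), 00:30 UTC + 5h30m = 06:00 Galvand Canton standard time.
The standard-time date in Galvand Canton, March 4, 2023, does not fall between 10 March and 24 November, so daylight saving is not in effect and Galvand Canton is at UTC+05:30.
00:30 UTC + 5h30m = 06:00 Galvand Canton.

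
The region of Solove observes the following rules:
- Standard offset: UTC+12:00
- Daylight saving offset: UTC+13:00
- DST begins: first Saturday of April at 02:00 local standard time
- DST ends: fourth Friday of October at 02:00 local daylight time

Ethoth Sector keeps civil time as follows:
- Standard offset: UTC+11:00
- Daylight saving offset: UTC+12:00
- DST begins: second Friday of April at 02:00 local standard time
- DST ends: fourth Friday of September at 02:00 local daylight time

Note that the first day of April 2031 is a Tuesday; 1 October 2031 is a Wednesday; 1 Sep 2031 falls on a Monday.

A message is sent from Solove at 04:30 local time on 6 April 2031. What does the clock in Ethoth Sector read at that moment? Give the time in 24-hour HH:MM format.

1 April 2031 is a Tuesday, so the first Saturday is April 5.
1 October 2031 is a Wednesday, so the first Friday is October 3 and the fourth is October 24.
6 April 2031 lies within the daylight-saving period (5 April – 24 October), so Solove is on daylight time, UTC+13:00.
04:30 Solove − 13h = 15:30 UTC (rolling into the previous day, 5 April 2031).
1 April 2031 is a Tuesday, so the first Friday is April 4 and the second is April 11.
1 September 2031 is a Monday, so the first Friday is September 5 and the fourth is September 26.
At the standard offset (UTC+11:00), 15:30 UTC + 11h = 02:30 Ethoth Sector standard time (rolling into the next day, 6 April 2031).
The standard-time date in Ethoth Sector, 6 April 2031, does not fall between 11 April and 26 September, so daylight saving is not in effect and Ethoth Sector is at UTC+11:00.
15:30 UTC + 11h = 02:30 Ethoth Sector (rolling into the next day, 6 April 2031).

02:30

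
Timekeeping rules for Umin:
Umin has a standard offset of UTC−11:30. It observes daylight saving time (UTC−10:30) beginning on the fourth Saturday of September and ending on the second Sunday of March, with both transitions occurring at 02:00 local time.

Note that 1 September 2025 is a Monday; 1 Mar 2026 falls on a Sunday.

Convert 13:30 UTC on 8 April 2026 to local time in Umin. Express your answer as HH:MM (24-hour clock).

1 September 2025 is a Monday, so the first Saturday is September 6 and the fourth is September 27.
1 March 2026 is a Sunday, so the first Sunday is March 1 and the second is March 8.
At the standard offset (UTC−11:30), 13:30 UTC − 11h30m = 02:00 Umin standard time.
Daylight saving runs 27 September 2025 – 8 March 2026; the standard-time date in Umin, 8 April 2026, is outside that window, so Umin is on standard time at UTC−11:30.
13:30 UTC − 11h30m = 02:00 local.

02:00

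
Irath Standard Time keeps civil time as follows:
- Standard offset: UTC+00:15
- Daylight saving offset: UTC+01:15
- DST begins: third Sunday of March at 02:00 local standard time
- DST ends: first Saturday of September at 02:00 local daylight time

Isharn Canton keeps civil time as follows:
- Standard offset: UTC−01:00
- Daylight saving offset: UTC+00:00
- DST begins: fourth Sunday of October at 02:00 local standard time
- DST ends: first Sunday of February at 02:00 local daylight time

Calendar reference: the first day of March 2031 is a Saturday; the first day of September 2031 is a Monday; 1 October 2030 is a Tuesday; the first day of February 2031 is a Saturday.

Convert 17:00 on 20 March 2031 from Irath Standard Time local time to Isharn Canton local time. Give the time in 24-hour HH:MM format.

1 March 2031 is a Saturday, so the first Sunday is March 2 and the third is March 16.
1 September 2031 is a Monday, so the first Saturday is September 6.
20 March 2031 falls between 16 March and 6 September, so daylight saving is in effect and Irath Standard Time is at UTC+01:15.
17:00 Irath Standard Time − 1h15m = 15:45 UTC.
1 October 2030 is a Tuesday, so the first Sunday is October 6 and the fourth is October 27.
1 February 2031 is a Saturday, so the first Sunday is February 2.
At the standard offset (UTC−01:00), 15:45 UTC − 1h = 14:45 Isharn Canton standard time.
The standard-time date in Isharn Canton, 20 March 2031, is outside the daylight-saving period (27 October 2030 – 2 February 2031), so Isharn Canton is on standard time, UTC−01:00.
15:45 UTC − 1h = 14:45 Isharn Canton.

14:45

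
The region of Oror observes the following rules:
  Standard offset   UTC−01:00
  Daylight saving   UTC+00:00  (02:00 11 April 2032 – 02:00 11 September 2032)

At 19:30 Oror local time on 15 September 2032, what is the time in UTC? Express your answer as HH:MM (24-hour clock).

20:30

Daylight saving runs 11 April – 11 September; 15 September 2032 is outside that window, so Oror is on standard time at UTC−01:00.
19:30 local + 1h = 20:30 UTC.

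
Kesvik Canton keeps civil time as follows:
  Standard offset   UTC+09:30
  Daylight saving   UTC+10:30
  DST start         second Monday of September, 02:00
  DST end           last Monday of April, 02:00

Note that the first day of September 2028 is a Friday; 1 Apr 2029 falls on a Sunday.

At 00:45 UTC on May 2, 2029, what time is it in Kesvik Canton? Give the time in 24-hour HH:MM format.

1 September 2028 is a Friday, so the first Monday is September 4 and the second is September 11.
1 April 2029 is a Sunday, so Mondays fall on 2, 9, 16, 23, 30; the last is April 30.
At the standard offset (UTC+09:30), 00:45 UTC + 9h30m = 10:15 Kesvik Canton standard time.
The standard-time date in Kesvik Canton, May 2, 2029, does not fall between 11 September 2028 and 30 April 2029, so daylight saving is not in effect and Kesvik Canton is at UTC+09:30.
00:45 UTC + 9h30m = 10:15 local.

10:15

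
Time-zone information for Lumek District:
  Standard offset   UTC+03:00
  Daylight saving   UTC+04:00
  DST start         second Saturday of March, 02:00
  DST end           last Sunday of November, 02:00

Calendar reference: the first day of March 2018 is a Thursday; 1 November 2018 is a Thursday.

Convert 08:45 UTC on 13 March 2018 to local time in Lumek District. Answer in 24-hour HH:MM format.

12:45

1 March 2018 is a Thursday, so the first Saturday is March 3 and the second is March 10.
1 November 2018 is a Thursday, so Sundays fall on 4, 11, 18, 25; the last is November 25.
At the standard offset (UTC+03:00), 08:45 UTC + 3h = 11:45 Lumek District standard time.
The standard-time date in Lumek District, 13 March 2018, falls between 10 March and 25 November, so daylight saving is in effect and Lumek District is at UTC+04:00.
08:45 UTC + 4h = 12:45 local.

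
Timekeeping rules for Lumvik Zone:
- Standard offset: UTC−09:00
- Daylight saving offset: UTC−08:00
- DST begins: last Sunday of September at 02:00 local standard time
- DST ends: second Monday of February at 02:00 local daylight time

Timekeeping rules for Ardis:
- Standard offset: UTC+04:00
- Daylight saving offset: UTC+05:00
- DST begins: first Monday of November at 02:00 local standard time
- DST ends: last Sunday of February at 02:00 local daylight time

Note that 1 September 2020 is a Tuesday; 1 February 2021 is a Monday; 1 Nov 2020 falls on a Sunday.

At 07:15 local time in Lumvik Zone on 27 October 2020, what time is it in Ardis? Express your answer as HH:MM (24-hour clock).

19:15

1 September 2020 is a Tuesday, so Sundays fall on 6, 13, 20, 27; the last is September 27.
1 February 2021 is a Monday, so the first Monday is February 1 and the second is February 8.
27 October 2020 falls between 27 September 2020 and 8 February 2021, so daylight saving is in effect and Lumvik Zone is at UTC−08:00.
07:15 Lumvik Zone + 8h = 15:15 UTC.
1 November 2020 is a Sunday, so the first Monday is November 2.
1 February 2021 is a Monday, so Sundays fall on 7, 14, 21, 28; the last is February 28.
At the standard offset (UTC+04:00), 15:15 UTC + 4h = 19:15 Ardis standard time.
The standard-time date in Ardis, 27 October 2020, does not fall between 2 November 2020 and 28 February 2021, so daylight saving is not in effect and Ardis is at UTC+04:00.
15:15 UTC + 4h = 19:15 Ardis.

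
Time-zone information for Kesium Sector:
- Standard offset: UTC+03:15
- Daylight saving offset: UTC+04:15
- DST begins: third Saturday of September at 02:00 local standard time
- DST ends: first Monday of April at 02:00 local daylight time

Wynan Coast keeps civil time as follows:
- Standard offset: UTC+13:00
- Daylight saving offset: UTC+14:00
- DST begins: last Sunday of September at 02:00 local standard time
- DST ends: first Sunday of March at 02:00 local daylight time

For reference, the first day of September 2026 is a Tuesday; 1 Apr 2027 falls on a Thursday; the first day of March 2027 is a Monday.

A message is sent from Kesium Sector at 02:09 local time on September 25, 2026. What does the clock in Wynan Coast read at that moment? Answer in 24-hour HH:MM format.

10:54

1 September 2026 is a Tuesday, so the first Saturday is September 5 and the third is September 19.
1 April 2027 is a Thursday, so the first Monday is April 5.
September 25, 2026 lies within the daylight-saving period (19 September 2026 – 5 April 2027), so Kesium Sector is on daylight time, UTC+04:15.
02:09 Kesium Sector − 4h15m = 21:54 UTC (rolling into the previous day, 24 September 2026).
1 September 2026 is a Tuesday, so Sundays fall on 6, 13, 20, 27; the last is September 27.
1 March 2027 is a Monday, so the first Sunday is March 7.
At the standard offset (UTC+13:00), 21:54 UTC + 13h = 10:54 Wynan Coast standard time (rolling into the next day, 25 September 2026).
The standard-time date in Wynan Coast, September 25, 2026, is outside the daylight-saving period (27 September 2026 – 7 March 2027), so Wynan Coast is on standard time, UTC+13:00.
21:54 UTC + 13h = 10:54 Wynan Coast (rolling into the next day, 25 September 2026).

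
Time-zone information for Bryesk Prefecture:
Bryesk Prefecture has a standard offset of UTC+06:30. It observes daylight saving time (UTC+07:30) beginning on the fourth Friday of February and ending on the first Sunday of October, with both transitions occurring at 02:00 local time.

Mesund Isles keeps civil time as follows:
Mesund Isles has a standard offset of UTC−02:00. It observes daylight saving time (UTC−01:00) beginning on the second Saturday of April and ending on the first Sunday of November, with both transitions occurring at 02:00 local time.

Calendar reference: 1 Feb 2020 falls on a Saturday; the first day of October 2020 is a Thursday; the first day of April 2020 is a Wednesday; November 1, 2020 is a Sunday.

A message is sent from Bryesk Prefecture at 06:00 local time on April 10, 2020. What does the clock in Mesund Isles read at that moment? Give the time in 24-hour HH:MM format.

1 February 2020 is a Saturday, so the first Friday is February 7 and the fourth is February 28.
1 October 2020 is a Thursday, so the first Sunday is October 4.
April 10, 2020 falls between 28 February and 4 October, so daylight saving is in effect and Bryesk Prefecture is at UTC+07:30.
06:00 Bryesk Prefecture − 7h30m = 22:30 UTC (rolling into the previous day, 9 April 2020).
1 April 2020 is a Wednesday, so the first Saturday is April 4 and the second is April 11.
1 November 2020 is a Sunday, so the first Sunday is November 1.
At the standard offset (UTC−02:00), 22:30 UTC − 2h = 20:30 Mesund Isles standard time.
The standard-time date in Mesund Isles, April 9, 2020, is outside the daylight-saving period (11 April – 1 November), so Mesund Isles is on standard time, UTC−02:00.
22:30 UTC − 2h = 20:30 Mesund Isles.

20:30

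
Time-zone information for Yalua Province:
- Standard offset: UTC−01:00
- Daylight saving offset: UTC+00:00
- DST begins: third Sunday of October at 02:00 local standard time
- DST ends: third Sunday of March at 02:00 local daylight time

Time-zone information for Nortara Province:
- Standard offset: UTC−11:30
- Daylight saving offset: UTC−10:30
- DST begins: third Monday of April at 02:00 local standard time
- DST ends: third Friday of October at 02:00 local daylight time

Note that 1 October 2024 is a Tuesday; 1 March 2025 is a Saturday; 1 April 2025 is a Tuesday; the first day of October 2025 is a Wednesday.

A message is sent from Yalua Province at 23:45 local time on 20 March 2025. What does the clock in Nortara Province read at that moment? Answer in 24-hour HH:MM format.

13:15

1 October 2024 is a Tuesday, so the first Sunday is October 6 and the third is October 20.
1 March 2025 is a Saturday, so the first Sunday is March 2 and the third is March 16.
20 March 2025 does not fall between 20 October 2024 and 16 March 2025, so daylight saving is not in effect and Yalua Province is at UTC−01:00.
23:45 Yalua Province + 1h = 00:45 UTC (rolling into the next day, 21 March 2025).
1 April 2025 is a Tuesday, so the first Monday is April 7 and the third is April 21.
1 October 2025 is a Wednesday, so the first Friday is October 3 and the third is October 17.
At the standard offset (UTC−11:30), 00:45 UTC − 11h30m = 13:15 Nortara Province standard time (rolling into the previous day, 20 March 2025).
Daylight saving runs 21 April – 17 October; the standard-time date in Nortara Province, 20 March 2025, is outside that window, so Nortara Province is on standard time at UTC−11:30.
00:45 UTC − 11h30m = 13:15 Nortara Province (rolling into the previous day, 20 March 2025).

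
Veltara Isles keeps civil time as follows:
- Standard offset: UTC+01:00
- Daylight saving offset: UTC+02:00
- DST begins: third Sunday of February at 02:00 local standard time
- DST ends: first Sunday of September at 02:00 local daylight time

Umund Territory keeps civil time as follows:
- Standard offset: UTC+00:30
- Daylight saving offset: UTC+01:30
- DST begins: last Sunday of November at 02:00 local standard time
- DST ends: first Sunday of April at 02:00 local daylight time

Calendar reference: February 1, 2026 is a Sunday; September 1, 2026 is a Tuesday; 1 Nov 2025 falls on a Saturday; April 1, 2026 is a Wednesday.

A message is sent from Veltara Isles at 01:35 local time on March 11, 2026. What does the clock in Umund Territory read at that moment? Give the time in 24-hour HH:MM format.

01:05

1 February 2026 is a Sunday, so the first Sunday is February 1 and the third is February 15.
1 September 2026 is a Tuesday, so the first Sunday is September 6.
Daylight saving runs 15 February – 6 September; March 11, 2026 is inside that window, so Veltara Isles is at UTC+02:00.
01:35 Veltara Isles − 2h = 23:35 UTC (rolling into the previous day, 10 March 2026).
1 November 2025 is a Saturday, so Sundays fall on 2, 9, 16, 23, 30; the last is November 30.
1 April 2026 is a Wednesday, so the first Sunday is April 5.
At the standard offset (UTC+00:30), 23:35 UTC + 0h30m = 00:05 Umund Territory standard time (rolling into the next day, 11 March 2026).
Daylight saving runs 30 November 2025 – 5 April 2026; the standard-time date in Umund Territory, March 11, 2026, is inside that window, so Umund Territory is at UTC+01:30.
23:35 UTC + 1h30m = 01:05 Umund Territory (rolling into the next day, 11 March 2026).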